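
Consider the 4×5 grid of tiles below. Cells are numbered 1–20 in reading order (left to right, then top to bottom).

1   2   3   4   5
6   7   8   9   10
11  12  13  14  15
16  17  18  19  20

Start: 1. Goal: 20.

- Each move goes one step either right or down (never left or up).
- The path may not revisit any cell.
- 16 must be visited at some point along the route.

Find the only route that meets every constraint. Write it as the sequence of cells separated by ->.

Moves only go right or down, so the column and row indices never decrease.
Route from 1: 3× down (reaching 16), 4× right (reaching 20) — 7 moves in all.
Check: all required cells visited.

1 -> 6 -> 11 -> 16 -> 17 -> 18 -> 19 -> 20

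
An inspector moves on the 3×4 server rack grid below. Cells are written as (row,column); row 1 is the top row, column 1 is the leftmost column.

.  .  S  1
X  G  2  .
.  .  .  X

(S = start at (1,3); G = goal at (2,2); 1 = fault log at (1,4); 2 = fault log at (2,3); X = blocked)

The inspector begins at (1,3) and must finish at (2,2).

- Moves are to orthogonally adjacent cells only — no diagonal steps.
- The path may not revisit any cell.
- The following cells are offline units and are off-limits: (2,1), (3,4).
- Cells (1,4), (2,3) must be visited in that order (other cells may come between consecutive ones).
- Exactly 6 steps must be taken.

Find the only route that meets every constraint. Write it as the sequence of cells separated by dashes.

The waypoints must appear in the order (1,4), (2,3), with no cell reused.
Route from (1,3): right to (1,4), down to (2,4), left to (2,3), down to (3,3), left to (3,2), up to (2,2) — 6 moves in all.
Check: order respected (1 at step 1, 2 at step 3); 6 moves as required.

(1,3) - (1,4) - (2,4) - (2,3) - (3,3) - (3,2) - (2,2)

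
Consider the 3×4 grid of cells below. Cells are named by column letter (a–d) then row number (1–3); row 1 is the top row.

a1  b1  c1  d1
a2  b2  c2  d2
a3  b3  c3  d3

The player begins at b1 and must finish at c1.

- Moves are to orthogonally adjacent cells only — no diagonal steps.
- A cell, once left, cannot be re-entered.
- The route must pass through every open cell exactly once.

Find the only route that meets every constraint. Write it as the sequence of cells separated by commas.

b1, a1, a2, a3, b3, b2, c2, c3, d3, d2, d1, c1

Need to visit all 12 open cells exactly once, starting at b1 and ending at c1.
Cell d1 has only two open neighbours (d2 and c1), so the path must pass straight through it: one of those is the cell it's entered from and the other is where it exits.
Route from b1: left to a1, 2× down (reaching a3), right to b3, up to b2, right to c2, down to c3, right to d3, 2× up (reaching d1), left to c1 — 11 moves in all.
Check: all 12 open cells covered.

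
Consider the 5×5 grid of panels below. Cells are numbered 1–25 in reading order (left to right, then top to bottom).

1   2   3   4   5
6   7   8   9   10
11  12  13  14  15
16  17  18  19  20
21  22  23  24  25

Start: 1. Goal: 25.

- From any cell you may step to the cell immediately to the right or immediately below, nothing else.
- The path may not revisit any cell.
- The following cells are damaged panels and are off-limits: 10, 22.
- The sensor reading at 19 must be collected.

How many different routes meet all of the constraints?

A right/down-only route from 1 to 25 makes exactly 4 down-moves and 4 right-moves in some order.
With no other constraints that would be C(8,4) = 70 routes.
Split at 19 and multiply the segment counts (each segment already excludes blocked cells): 1→19: 20; 19→25: 2; product = 40.
That gives 40 routes.

40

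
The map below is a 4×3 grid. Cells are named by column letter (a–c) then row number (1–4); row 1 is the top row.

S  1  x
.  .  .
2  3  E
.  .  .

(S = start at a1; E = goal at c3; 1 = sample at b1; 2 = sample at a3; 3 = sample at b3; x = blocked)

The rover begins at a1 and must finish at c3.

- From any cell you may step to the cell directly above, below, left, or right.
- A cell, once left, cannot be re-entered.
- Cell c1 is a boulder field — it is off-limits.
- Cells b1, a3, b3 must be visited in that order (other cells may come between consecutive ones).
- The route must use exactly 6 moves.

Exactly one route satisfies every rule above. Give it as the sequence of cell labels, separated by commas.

The waypoints must appear in the order b1, a3, b3, with no cell reused.
Route from a1: right 1 to b1, down 1 to b2, left 1 to a2, down 1 to a3, right 2 to c3 — 6 moves in all.
Check: order respected (1 at step 1, 2 at step 4, 3 at step 5); 6 moves as required.

a1, b1, b2, a2, a3, b3, c3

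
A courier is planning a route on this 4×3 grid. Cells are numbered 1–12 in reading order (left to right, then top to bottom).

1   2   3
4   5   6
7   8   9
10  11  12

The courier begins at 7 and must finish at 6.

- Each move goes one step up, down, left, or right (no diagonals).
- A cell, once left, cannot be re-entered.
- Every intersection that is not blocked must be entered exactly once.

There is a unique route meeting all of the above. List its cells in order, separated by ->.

7 -> 10 -> 11 -> 12 -> 9 -> 8 -> 5 -> 4 -> 1 -> 2 -> 3 -> 6

Need to visit all 12 open cells exactly once, starting at 7 and ending at 6.
Cell 1 has only two open neighbours (4 and 2), so the path must pass straight through it: one of those is the cell it's entered from and the other is where it exits.
Route from 7: down 1 to 10, right 2 to 12, up 1 to 9, left 1 to 8, up 1 to 5, left 1 to 4, up 1 to 1, right 2 to 3, down 1 to 6 — 11 moves in all.
Check: all 12 open cells covered.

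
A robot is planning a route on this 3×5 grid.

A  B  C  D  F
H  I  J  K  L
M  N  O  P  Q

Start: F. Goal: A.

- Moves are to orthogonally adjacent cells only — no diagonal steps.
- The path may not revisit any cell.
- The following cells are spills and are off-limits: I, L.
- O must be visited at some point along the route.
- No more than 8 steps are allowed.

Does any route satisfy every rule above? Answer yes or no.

One route that works: F → D → K → P → O → J → C → B → A.

yes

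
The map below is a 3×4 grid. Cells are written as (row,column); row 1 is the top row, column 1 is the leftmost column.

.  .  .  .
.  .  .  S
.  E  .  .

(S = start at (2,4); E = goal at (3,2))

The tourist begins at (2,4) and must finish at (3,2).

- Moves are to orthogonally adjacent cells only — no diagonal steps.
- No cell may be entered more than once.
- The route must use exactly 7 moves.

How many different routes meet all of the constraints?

Need simple routes of exactly 7 moves from (2,4) to (3,2) (Manhattan distance 3, so 2 moves are spent on a detour and 2 undoing it).
Branch systematically from the start, pruning whenever the remaining move budget drops below the Manhattan distance to (3,2) or differs from it in parity. Grouping the completions by first move — via (1,4): 5; via (3,4): 2; via (2,3): 4 — and summing: 5 + 2 + 4 = 11.
That gives 11 routes.

11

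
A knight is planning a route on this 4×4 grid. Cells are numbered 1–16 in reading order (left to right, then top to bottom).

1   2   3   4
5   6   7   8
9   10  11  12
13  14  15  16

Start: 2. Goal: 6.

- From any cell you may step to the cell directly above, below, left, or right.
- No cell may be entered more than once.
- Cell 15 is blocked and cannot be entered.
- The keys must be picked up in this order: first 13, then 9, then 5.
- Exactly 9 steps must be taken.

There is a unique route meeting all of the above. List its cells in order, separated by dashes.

The waypoints must appear in the order 13, 9, 5, with no cell reused.
Route from 2: right to 3, 2× down (reaching 11), left to 10, down to 14, left to 13, 2× up (reaching 5), right to 6 — 9 moves in all.
Check: order respected (13 at step 6, 9 at step 7, 5 at step 8); 9 moves as required.

2 - 3 - 7 - 11 - 10 - 14 - 13 - 9 - 5 - 6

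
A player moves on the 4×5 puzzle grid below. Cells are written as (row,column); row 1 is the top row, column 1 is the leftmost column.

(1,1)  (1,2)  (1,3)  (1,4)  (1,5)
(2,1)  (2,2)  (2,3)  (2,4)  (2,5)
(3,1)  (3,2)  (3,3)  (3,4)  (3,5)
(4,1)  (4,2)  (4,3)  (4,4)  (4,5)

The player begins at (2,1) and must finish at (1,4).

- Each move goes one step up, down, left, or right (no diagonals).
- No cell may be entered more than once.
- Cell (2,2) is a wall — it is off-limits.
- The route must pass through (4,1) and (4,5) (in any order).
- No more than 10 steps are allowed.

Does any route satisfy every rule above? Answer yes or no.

yes

One route that works: (2,1) → (3,1) → (4,1) → (4,2) → (4,3) → (4,4) → (4,5) → (3,5) → (2,5) → (1,5) → (1,4).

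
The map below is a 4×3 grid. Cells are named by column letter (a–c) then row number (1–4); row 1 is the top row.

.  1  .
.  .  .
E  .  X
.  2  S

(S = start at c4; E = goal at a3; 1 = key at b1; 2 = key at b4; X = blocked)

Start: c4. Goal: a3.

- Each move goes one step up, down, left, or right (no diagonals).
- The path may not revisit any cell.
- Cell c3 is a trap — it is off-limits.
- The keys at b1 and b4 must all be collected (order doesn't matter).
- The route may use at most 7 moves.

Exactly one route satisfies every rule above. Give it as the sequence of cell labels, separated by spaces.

c4 b4 b3 b2 b1 a1 a2 a3

Any route must reach b1 and b4 and still end at a3 within 7 moves, so the order of the required stops is forced.
Route from c4: left 1 to b4, up 3 to b1, left 1 to a1, down 2 to a3 — 7 moves in all.
Check: all required cells visited; 7 ≤ 7 moves.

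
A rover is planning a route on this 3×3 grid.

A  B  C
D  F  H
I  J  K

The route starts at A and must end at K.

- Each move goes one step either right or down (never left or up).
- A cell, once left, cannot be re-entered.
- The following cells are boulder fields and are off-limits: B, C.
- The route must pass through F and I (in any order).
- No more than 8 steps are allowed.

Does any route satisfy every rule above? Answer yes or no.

I is below but to the left of F: going F → I would need a leftward move and I → F an upward move, so no right/down-only route can visit both required cells.

no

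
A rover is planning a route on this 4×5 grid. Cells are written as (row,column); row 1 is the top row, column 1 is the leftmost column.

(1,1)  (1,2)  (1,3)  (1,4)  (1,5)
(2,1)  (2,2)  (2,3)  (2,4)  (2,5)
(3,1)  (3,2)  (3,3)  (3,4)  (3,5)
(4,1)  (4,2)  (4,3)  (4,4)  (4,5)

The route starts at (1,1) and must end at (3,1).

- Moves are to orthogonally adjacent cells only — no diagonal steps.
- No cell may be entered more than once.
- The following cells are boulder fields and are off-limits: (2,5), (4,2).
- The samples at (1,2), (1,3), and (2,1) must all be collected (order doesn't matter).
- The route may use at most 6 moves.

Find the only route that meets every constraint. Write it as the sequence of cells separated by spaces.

(1,1) (1,2) (1,3) (2,3) (2,2) (2,1) (3,1)

Any route must reach (1,2), (1,3), and (2,1) and still end at (3,1) within 6 moves, so the order of the required stops is forced.
Route from (1,1): right 2 to (1,3), down 1 to (2,3), left 2 to (2,1), down 1 to (3,1) — 6 moves in all.
Check: all required cells visited; 6 ≤ 6 moves.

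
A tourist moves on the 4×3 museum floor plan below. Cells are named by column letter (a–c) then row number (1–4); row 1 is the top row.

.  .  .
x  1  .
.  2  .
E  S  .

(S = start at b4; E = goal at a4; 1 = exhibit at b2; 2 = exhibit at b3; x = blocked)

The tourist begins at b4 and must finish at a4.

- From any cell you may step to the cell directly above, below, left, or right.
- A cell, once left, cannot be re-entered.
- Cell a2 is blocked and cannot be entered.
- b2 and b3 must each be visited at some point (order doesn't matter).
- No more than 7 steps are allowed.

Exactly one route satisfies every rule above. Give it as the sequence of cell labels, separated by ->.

b4 -> c4 -> c3 -> c2 -> b2 -> b3 -> a3 -> a4

The 7-move cap with required stops at b2, b3 leaves no slack for detours.
Route from b4: right 1 to c4, up 2 to c2, left 1 to b2, down 1 to b3, left 1 to a3, down 1 to a4 — 7 moves in all.
Check: all required cells visited; 7 ≤ 7 moves.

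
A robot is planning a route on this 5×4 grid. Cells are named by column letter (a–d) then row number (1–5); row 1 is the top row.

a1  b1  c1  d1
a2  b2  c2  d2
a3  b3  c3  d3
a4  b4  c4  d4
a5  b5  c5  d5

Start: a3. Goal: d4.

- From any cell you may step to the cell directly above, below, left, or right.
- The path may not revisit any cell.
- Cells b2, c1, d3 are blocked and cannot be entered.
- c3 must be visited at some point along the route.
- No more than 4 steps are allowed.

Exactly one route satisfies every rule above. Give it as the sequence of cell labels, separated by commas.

Any route must reach c3 and still end at d4 within 4 moves, so the order of the required stops is forced.
Route from a3: 2× right (reaching c3), down to c4, right to d4 — 4 moves in all.
Check: all required cells visited; 4 ≤ 4 moves.

a3, b3, c3, c4, d4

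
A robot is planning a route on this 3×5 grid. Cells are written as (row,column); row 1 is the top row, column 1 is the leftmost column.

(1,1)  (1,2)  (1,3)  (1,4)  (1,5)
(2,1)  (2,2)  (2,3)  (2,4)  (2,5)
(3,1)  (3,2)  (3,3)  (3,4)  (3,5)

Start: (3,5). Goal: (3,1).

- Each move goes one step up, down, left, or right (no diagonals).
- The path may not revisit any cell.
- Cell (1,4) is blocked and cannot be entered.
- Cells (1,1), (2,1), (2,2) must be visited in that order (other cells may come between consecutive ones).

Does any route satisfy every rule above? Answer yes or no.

yes

One route that works: (3,5) → (2,5) → (2,4) → (2,3) → (1,3) → (1,2) → (1,1) → (2,1) → (2,2) → (3,2) → (3,1).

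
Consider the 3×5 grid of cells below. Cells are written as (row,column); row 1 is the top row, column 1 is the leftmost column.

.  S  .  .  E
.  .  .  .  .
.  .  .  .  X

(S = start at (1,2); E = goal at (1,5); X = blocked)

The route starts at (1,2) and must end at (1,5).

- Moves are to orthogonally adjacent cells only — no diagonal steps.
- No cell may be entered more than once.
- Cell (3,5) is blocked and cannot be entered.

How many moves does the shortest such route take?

3

The Manhattan distance from (1,2) to (1,5) is |1−1| + |2−5| = 3, so at least 3 moves are needed.
A route of 3 moves achieves this: (1,2) → (1,3) → (1,4) → (1,5).
Since 3 matches the lower bound, it is optimal.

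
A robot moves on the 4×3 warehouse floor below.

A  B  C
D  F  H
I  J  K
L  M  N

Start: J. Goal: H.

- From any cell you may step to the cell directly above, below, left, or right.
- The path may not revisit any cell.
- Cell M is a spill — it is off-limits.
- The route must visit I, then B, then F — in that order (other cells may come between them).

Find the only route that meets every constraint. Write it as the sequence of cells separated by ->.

J -> I -> D -> A -> B -> F -> H

The waypoints must appear in the order I, B, F, with no cell reused.
Route from J: left 1 to I, up 2 to A, right 1 to B, down 1 to F, right 1 to H — 6 moves in all.
Check: order respected (I at step 1, B at step 4, F at step 5).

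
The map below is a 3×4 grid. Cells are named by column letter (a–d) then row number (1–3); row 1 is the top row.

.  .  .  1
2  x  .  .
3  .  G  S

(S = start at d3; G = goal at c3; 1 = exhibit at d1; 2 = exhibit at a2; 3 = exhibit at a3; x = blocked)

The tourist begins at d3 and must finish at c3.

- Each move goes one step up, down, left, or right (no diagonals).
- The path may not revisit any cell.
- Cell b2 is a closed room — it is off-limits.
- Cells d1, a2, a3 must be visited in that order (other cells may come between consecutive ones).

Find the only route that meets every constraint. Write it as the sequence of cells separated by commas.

The waypoints must appear in the order d1, a2, a3, with no cell reused.
Route from d3: 2× up (reaching d1), 3× left (reaching a1), 2× down (reaching a3), 2× right (reaching c3) — 9 moves in all.
Check: order respected (1 at step 2, 2 at step 6, 3 at step 7).

d3, d2, d1, c1, b1, a1, a2, a3, b3, c3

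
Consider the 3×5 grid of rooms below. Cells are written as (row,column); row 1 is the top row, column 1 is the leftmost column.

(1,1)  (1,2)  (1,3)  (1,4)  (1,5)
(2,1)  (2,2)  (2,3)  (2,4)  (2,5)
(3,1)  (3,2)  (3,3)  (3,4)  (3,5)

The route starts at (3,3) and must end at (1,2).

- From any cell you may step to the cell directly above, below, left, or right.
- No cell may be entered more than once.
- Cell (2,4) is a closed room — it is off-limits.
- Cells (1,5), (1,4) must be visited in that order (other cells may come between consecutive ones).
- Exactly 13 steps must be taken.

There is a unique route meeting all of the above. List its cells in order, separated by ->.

(3,3) -> (3,4) -> (3,5) -> (2,5) -> (1,5) -> (1,4) -> (1,3) -> (2,3) -> (2,2) -> (3,2) -> (3,1) -> (2,1) -> (1,1) -> (1,2)

The waypoints must appear in the order (1,5), (1,4), with no cell reused.
Route from (3,3): 2× right (reaching (3,5)), 2× up (reaching (1,5)), 2× left (reaching (1,3)), down to (2,3), left to (2,2), down to (3,2), left to (3,1), 2× up (reaching (1,1)), right to (1,2) — 13 moves in all.
Check: order respected ((1,5) at step 4, (1,4) at step 5); 13 moves as required.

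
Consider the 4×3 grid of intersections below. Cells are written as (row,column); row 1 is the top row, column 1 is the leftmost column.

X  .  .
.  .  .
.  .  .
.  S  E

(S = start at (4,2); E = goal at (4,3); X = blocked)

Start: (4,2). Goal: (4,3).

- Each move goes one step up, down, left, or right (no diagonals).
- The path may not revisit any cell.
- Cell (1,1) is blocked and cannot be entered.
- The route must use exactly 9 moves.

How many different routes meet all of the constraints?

Need simple routes of exactly 9 moves from (4,2) to (4,3) (Manhattan distance 1, so 4 moves are spent on a detour and 4 undoing it).
Enumerating: (4,2) (3,2) (3,1) (2,1) (2,2) (1,2) (1,3) (2,3) (3,3) (4,3) | (4,2) (4,1) (3,1) (2,1) (2,2) (1,2) (1,3) (2,3) (3,3) (4,3) | (4,2) (4,1) (3,1) (3,2) (2,2) (1,2) (1,3) (2,3) (3,3) (4,3).
That gives 3 routes.

3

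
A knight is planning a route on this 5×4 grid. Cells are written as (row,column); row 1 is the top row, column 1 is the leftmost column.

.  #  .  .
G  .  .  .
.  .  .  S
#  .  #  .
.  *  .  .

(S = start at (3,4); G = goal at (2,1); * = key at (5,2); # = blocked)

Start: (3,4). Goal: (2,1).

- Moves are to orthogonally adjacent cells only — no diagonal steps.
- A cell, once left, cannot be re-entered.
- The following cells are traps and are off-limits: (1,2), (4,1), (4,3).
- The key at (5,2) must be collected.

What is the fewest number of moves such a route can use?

8

Any route passes through (5,2) somewhere between (3,4) and (2,1). Summing Manhattan distances along the two legs ((3,4) → (5,2) → (2,1)) gives a lower bound of 4 + 4 = 8 moves.
A route of 8 moves achieves this: (3,4) → (4,4) → (5,4) → (5,3) → (5,2) → (4,2) → (3,2) → (2,2) → (2,1).
Since 8 matches the lower bound, it is optimal.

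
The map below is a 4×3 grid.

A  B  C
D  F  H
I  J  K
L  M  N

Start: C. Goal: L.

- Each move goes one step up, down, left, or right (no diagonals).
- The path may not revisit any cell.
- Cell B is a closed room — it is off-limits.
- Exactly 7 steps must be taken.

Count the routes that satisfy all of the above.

Need simple routes of exactly 7 moves from C to L (Manhattan distance 5, so 1 moves are spent on a detour and 1 undoing it).
Enumerating: C H K N M J I L | C H K J F D I L | C H F J K N M L | C H F D I J M L.
That gives 4 routes.

4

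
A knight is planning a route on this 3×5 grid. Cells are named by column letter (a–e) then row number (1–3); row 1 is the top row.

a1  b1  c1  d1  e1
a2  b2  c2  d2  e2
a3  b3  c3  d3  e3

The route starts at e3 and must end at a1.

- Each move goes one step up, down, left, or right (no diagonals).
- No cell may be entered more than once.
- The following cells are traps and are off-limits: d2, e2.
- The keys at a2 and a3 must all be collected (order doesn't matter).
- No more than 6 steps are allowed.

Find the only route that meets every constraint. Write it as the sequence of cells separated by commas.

e3, d3, c3, b3, a3, a2, a1

Any route must reach a2 and a3 and still end at a1 within 6 moves, so the order of the required stops is forced.
Route from e3: left 4 to a3, up 2 to a1 — 6 moves in all.
Check: all required cells visited; 6 ≤ 6 moves.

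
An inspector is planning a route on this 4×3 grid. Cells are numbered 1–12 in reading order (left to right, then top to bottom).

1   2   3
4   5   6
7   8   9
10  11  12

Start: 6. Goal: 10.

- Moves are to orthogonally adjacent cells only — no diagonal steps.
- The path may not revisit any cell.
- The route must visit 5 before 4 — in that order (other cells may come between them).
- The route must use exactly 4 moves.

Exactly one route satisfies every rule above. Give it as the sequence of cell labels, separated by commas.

The waypoints must appear in the order 5, 4, with no cell reused.
Route from 6: 2× left (reaching 4), 2× down (reaching 10) — 4 moves in all.
Check: order respected (5 at step 1, 4 at step 2); 4 moves as required.

6, 5, 4, 7, 10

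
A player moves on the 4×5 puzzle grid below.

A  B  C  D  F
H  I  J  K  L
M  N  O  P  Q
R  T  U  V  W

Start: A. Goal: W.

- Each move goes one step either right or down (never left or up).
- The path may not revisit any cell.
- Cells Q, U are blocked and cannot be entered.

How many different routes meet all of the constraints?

10

A right/down-only route from A to W makes exactly 3 down-moves and 4 right-moves in some order.
With no other constraints that would be C(7,3) = 35 routes.
Subtract routes through each blocked cell (inclusion–exclusion for overlaps): − through Q: 15 − through U: 10 → 10.
That gives 10 routes.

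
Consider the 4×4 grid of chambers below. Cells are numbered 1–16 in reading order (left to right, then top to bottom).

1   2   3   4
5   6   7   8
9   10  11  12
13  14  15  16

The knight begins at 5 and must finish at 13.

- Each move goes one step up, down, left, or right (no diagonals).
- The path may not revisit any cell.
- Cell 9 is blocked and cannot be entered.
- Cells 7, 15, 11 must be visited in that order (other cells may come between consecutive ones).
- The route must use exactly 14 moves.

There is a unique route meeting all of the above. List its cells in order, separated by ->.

The waypoints must appear in the order 7, 15, 11, with no cell reused.
Route from 5: up to 1, right to 2, down to 6, right to 7, up to 3, right to 4, 3× down (reaching 16), left to 15, up to 11, left to 10, down to 14, left to 13 — 14 moves in all.
Check: order respected (7 at step 4, 15 at step 10, 11 at step 11); 14 moves as required.

5 -> 1 -> 2 -> 6 -> 7 -> 3 -> 4 -> 8 -> 12 -> 16 -> 15 -> 11 -> 10 -> 14 -> 13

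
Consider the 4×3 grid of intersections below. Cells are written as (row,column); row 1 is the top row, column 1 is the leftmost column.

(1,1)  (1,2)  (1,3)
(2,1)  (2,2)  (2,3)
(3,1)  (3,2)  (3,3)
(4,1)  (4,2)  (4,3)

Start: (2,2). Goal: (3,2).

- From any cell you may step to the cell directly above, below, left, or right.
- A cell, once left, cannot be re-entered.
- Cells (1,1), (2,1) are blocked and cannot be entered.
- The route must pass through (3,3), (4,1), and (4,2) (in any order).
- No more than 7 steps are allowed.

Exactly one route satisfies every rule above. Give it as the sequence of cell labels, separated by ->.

Any route must reach (3,3), (4,1), and (4,2) and still end at (3,2) within 7 moves, so the order of the required stops is forced.
Route from (2,2): right to (2,3), 2× down (reaching (4,3)), 2× left (reaching (4,1)), up to (3,1), right to (3,2) — 7 moves in all.
Check: all required cells visited; 7 ≤ 7 moves.

(2,2) -> (2,3) -> (3,3) -> (4,3) -> (4,2) -> (4,1) -> (3,1) -> (3,2)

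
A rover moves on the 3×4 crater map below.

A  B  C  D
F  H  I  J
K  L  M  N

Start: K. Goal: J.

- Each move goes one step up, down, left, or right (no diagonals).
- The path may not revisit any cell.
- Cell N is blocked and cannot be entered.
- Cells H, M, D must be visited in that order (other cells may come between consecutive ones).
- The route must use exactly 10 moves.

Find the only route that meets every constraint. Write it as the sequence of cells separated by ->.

K -> F -> A -> B -> H -> L -> M -> I -> C -> D -> J

The waypoints must appear in the order H, M, D, with no cell reused.
Route from K: up 2 to A, right 1 to B, down 2 to L, right 1 to M, up 2 to C, right 1 to D, down 1 to J — 10 moves in all.
Check: order respected (H at step 4, M at step 6, D at step 9); 10 moves as required.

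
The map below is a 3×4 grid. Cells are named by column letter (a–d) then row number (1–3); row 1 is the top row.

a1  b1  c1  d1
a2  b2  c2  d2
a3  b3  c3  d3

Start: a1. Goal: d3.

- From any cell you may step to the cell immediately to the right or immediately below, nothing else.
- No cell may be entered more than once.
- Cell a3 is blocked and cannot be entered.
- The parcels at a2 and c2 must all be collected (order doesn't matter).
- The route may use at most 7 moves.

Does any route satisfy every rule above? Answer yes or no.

yes

One route that works: a1 → a2 → b2 → c2 → c3 → d3.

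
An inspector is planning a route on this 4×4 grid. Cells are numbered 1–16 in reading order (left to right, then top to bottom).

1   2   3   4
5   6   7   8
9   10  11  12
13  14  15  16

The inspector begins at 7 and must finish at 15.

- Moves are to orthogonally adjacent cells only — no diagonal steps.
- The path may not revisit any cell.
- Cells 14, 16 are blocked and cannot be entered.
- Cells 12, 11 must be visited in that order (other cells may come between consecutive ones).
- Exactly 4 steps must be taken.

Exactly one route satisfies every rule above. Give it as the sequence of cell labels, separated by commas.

7, 8, 12, 11, 15

The waypoints must appear in the order 12, 11, with no cell reused.
Route from 7: right 1 to 8, down 1 to 12, left 1 to 11, down 1 to 15 — 4 moves in all.
Check: order respected (12 at step 2, 11 at step 3); 4 moves as required.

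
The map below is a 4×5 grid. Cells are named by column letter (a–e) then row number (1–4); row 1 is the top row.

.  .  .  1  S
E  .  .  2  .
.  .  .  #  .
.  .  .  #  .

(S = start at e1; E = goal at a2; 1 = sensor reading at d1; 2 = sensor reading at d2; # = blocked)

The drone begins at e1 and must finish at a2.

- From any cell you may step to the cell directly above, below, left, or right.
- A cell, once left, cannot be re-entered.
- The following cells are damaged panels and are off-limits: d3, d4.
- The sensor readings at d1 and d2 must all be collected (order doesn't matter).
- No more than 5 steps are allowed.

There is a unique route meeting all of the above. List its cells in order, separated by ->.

e1 -> d1 -> d2 -> c2 -> b2 -> a2

Any route must reach d1 and d2 and still end at a2 within 5 moves, so the order of the required stops is forced.
Route from e1: left 1 to d1, down 1 to d2, left 3 to a2 — 5 moves in all.
Check: all required cells visited; 5 ≤ 5 moves.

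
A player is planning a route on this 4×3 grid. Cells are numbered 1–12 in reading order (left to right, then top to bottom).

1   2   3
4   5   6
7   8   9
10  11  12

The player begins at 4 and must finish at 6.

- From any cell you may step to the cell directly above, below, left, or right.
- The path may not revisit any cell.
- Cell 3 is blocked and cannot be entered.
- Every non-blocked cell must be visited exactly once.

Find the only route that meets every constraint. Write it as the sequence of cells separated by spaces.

Need to visit all 11 open cells exactly once, starting at 4 and ending at 6.
Cell 2 has only two open neighbours (5 and 1), so the path must pass straight through it: one of those is the cell it's entered from and the other is where it exits.
Route from 4: up 1 to 1, right 1 to 2, down 2 to 8, left 1 to 7, down 1 to 10, right 2 to 12, up 2 to 6 — 10 moves in all.
Check: all 11 open cells covered.

4 1 2 5 8 7 10 11 12 9 6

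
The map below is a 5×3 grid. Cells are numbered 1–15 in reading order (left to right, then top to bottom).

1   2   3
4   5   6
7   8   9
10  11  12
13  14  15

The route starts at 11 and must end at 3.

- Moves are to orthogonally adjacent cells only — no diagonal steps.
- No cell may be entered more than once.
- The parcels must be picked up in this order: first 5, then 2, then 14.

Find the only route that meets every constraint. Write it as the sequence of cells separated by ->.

The waypoints must appear in the order 5, 2, 14, with no cell reused.
Route from 11: 3× up (reaching 2), left to 1, 4× down (reaching 13), 2× right (reaching 15), 4× up (reaching 3) — 14 moves in all.
Check: order respected (5 at step 2, 2 at step 3, 14 at step 9).

11 -> 8 -> 5 -> 2 -> 1 -> 4 -> 7 -> 10 -> 13 -> 14 -> 15 -> 12 -> 9 -> 6 -> 3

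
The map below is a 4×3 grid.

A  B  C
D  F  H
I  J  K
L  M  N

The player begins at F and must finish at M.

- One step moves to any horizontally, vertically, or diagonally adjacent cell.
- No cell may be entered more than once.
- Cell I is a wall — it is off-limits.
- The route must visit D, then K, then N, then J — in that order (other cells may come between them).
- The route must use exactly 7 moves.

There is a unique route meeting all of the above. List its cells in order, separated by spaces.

F D B H K N J M

The waypoints must appear in the order D, K, N, J, with no cell reused.
Route from F: left 1 to D, up-right 1 to B, down-right 1 to H, down 2 to N, up-left 1 to J, down 1 to M — 7 moves in all.
Check: order respected (D at step 1, K at step 4, N at step 5, J at step 6); 7 moves as required.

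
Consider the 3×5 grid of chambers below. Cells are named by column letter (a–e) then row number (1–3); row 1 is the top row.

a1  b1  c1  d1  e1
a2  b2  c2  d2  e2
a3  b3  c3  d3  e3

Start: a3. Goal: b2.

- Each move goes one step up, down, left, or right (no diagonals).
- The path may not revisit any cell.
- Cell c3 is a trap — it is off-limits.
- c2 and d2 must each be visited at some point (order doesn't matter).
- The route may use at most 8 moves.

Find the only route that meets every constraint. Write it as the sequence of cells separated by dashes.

The 8-move cap with required stops at c2, d2 leaves no slack for detours.
Route from a3: 2× up (reaching a1), 3× right (reaching d1), down to d2, 2× left (reaching b2) — 8 moves in all.
Check: all required cells visited; 8 ≤ 8 moves.

a3 - a2 - a1 - b1 - c1 - d1 - d2 - c2 - b2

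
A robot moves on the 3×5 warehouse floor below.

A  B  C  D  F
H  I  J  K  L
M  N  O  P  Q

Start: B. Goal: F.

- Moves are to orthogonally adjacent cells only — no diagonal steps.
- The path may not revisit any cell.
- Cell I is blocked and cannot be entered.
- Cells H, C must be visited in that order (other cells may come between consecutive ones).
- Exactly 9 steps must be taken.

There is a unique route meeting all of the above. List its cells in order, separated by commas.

B, A, H, M, N, O, J, C, D, F

The waypoints must appear in the order H, C, with no cell reused.
Route from B: left 1 to A, down 2 to M, right 2 to O, up 2 to C, right 2 to F — 9 moves in all.
Check: order respected (H at step 2, C at step 7); 9 moves as required.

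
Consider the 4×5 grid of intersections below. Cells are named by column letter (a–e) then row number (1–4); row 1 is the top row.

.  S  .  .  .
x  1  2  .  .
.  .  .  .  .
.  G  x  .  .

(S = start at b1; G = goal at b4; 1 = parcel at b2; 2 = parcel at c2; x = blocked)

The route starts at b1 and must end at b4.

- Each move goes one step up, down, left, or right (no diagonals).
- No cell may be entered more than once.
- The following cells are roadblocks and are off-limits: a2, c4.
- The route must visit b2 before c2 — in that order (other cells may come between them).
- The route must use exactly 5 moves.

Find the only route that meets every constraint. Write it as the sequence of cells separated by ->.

b1 -> b2 -> c2 -> c3 -> b3 -> b4

The waypoints must appear in the order b2, c2, with no cell reused.
Route from b1: down to b2, right to c2, down to c3, left to b3, down to b4 — 5 moves in all.
Check: order respected (1 at step 1, 2 at step 2); 5 moves as required.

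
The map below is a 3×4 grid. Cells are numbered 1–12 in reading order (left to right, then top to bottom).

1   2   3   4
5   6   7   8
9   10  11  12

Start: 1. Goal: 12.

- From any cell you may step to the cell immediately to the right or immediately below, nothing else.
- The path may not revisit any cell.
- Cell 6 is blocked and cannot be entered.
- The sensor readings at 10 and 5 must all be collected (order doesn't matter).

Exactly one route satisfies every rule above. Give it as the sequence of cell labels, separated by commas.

1, 5, 9, 10, 11, 12

Moves only go right or down, so the column and row indices never decrease.
Route from 1: 2× down (reaching 9), 3× right (reaching 12) — 5 moves in all.
Check: all required cells visited.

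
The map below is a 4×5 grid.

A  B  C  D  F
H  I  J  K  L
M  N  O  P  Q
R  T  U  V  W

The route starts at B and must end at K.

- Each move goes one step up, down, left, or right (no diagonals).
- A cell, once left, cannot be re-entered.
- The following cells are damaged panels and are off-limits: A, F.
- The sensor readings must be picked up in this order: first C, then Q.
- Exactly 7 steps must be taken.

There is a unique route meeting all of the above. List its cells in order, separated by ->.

The waypoints must appear in the order C, Q, with no cell reused.
Route from B: right 1 to C, down 2 to O, right 2 to Q, up 1 to L, left 1 to K — 7 moves in all.
Check: order respected (C at step 1, Q at step 5); 7 moves as required.

B -> C -> J -> O -> P -> Q -> L -> K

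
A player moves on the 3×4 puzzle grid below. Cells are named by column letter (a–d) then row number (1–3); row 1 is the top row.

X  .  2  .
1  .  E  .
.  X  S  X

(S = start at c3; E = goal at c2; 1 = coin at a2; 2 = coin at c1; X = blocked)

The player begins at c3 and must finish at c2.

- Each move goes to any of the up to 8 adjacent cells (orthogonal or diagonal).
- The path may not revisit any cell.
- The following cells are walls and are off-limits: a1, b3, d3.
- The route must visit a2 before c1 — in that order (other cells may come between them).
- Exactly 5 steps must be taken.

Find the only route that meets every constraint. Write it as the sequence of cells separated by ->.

c3 -> b2 -> a2 -> b1 -> c1 -> c2

The waypoints must appear in the order a2, c1, with no cell reused.
Route from c3: up-left to b2, left to a2, up-right to b1, right to c1, down to c2 — 5 moves in all.
Check: order respected (1 at step 2, 2 at step 4); 5 moves as required.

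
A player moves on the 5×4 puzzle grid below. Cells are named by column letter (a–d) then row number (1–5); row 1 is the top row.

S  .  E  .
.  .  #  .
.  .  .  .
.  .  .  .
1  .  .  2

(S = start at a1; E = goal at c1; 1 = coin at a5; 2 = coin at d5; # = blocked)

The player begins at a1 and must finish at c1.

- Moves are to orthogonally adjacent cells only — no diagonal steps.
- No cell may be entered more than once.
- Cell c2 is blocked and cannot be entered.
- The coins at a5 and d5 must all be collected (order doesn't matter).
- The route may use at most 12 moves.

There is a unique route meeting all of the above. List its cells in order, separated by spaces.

a1 a2 a3 a4 a5 b5 c5 d5 d4 d3 d2 d1 c1

The budget equals the shortest possible length, so every move has to be on a shortest route through the required cells.
Route from a1: 4× down (reaching a5), 3× right (reaching d5), 4× up (reaching d1), left to c1 — 12 moves in all.
Check: all required cells visited; 12 ≤ 12 moves.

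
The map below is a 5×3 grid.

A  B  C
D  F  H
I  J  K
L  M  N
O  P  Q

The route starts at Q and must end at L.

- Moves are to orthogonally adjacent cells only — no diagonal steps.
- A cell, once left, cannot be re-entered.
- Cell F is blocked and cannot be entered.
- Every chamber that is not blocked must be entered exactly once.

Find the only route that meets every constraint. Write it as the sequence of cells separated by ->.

Need to visit all 14 open cells exactly once, starting at Q and ending at L.
Cell C has only two open neighbours (H and B), so the path must pass straight through it: one of those is the cell it's entered from and the other is where it exits.
Route from Q: up 4 to C, left 2 to A, down 2 to I, right 1 to J, down 2 to P, left 1 to O, up 1 to L — 13 moves in all.
Check: all 14 open cells covered.

Q -> N -> K -> H -> C -> B -> A -> D -> I -> J -> M -> P -> O -> L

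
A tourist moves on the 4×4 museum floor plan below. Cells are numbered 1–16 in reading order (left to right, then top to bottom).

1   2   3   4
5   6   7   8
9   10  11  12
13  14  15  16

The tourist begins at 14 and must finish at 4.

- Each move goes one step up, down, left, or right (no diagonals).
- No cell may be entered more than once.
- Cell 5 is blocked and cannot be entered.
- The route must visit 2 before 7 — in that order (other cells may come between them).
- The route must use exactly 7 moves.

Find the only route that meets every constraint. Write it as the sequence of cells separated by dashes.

The waypoints must appear in the order 2, 7, with no cell reused.
Route from 14: up 3 to 2, right 1 to 3, down 1 to 7, right 1 to 8, up 1 to 4 — 7 moves in all.
Check: order respected (2 at step 3, 7 at step 5); 7 moves as required.

14 - 10 - 6 - 2 - 3 - 7 - 8 - 4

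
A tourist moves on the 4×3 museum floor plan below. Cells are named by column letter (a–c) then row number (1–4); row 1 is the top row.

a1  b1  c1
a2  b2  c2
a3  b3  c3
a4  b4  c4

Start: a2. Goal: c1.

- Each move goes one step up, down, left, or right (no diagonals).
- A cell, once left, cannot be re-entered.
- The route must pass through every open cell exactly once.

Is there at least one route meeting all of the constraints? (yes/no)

One route that works: a2 → a1 → b1 → b2 → b3 → a3 → a4 → b4 → c4 → c3 → c2 → c1.

yes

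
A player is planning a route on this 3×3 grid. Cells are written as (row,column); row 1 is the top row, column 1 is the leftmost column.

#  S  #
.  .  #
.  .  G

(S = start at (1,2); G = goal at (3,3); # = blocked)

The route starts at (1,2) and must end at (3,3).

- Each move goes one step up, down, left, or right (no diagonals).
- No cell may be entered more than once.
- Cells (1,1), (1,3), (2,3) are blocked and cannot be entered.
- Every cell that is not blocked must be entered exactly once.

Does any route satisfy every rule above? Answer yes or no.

yes

One route that works: (1,2) → (2,2) → (2,1) → (3,1) → (3,2) → (3,3).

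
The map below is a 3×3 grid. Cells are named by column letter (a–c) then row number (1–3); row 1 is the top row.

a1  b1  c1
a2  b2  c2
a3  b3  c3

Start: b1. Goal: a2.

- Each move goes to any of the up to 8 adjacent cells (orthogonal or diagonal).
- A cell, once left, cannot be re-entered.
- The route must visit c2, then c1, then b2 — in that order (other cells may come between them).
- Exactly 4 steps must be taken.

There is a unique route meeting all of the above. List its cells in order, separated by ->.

b1 -> c2 -> c1 -> b2 -> a2

The waypoints must appear in the order c2, c1, b2, with no cell reused.
Route from b1: down-right to c2, up to c1, down-left to b2, left to a2 — 4 moves in all.
Check: order respected (c2 at step 1, c1 at step 2, b2 at step 3); 4 moves as required.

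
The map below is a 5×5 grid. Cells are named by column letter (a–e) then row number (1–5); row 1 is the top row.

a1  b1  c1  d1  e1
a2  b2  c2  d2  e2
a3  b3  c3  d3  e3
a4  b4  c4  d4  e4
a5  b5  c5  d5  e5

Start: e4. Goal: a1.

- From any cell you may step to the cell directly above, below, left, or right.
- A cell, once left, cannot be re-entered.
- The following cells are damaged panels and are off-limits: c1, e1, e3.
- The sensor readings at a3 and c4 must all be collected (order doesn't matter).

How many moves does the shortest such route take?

7

Any route passes through a3 and c4 in some order between e4 and a1. Summing Manhattan distances along each leg and taking the cheapest ordering (e4 → c4 → a3 → a1) gives a lower bound of 2 + 3 + 2 = 7 moves.
A route of 7 moves achieves this: e4 → d4 → c4 → c3 → b3 → a3 → a2 → a1.
Since 7 matches the lower bound, it is optimal.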